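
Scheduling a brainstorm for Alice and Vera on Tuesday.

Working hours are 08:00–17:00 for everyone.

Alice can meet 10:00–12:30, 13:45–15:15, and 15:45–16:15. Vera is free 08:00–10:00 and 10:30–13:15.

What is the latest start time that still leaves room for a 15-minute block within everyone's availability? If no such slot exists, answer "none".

Alice ∩ Vera: 10:30–12:30.
Windows ≥ 15 min: 10:30–12:30.
Latest start in the last window 10:30–12:30 is 12:30 − 15 min = 12:15.

12:15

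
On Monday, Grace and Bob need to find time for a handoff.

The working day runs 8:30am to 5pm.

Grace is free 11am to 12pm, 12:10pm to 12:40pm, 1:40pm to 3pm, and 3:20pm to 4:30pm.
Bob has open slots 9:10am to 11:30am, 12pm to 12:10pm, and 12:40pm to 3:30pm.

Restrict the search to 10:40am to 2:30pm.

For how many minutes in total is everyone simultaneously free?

Grace ∩ Bob: 11:00–11:30, 13:40–15:00, 15:20–15:30.
Restricted to 10:40–14:30: 11:00–11:30, 13:40–14:30.
Total common minutes: 30 + 50 = 80.

80 minutes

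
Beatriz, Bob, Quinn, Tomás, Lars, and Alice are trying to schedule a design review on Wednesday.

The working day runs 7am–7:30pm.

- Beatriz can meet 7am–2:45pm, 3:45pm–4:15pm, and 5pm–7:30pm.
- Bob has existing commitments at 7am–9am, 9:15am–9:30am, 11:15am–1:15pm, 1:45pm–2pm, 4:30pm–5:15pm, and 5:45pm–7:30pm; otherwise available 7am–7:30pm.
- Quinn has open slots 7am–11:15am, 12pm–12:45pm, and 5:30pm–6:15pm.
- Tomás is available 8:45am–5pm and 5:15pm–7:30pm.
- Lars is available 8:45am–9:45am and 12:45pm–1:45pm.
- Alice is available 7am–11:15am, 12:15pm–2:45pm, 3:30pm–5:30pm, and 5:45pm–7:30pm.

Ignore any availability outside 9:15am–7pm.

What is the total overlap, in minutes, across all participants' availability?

15 minutes

Bob free within 07:00–19:30: 09:00–09:15, 09:30–11:15, 13:15–13:45, 14:00–16:30, 17:15–17:45.
Beatriz ∩ Bob: 09:00–09:15, 09:30–11:15, 13:15–13:45, 14:00–14:45, 15:45–16:15, 17:15–17:45.
Beatriz ∩ Bob ∩ Quinn: 09:00–09:15, 09:30–11:15, 17:30–17:45.
Beatriz ∩ Bob ∩ Quinn ∩ Tomás: 09:00–09:15, 09:30–11:15, 17:30–17:45.
Beatriz ∩ Bob ∩ Quinn ∩ Tomás ∩ Lars: 09:00–09:15, 09:30–09:45.
Beatriz ∩ Bob ∩ Quinn ∩ Tomás ∩ Lars ∩ Alice: 09:00–09:15, 09:30–09:45.
Restricted to 09:15–19:00: 09:30–09:45.
Total common minutes: 15.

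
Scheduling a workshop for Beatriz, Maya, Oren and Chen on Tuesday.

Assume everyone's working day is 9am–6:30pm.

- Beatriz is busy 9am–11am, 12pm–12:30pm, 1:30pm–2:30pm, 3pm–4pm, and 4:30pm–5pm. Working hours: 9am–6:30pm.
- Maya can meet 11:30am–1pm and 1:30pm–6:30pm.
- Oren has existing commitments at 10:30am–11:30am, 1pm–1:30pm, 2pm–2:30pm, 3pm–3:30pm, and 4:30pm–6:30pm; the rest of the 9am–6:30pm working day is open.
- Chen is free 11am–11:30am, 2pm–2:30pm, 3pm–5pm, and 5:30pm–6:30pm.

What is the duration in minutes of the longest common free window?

30 minutes

Beatriz free within 09:00–18:30: 11:00–12:00, 12:30–13:30, 14:30–15:00, 16:00–16:30, 17:00–18:30.
Oren free within 09:00–18:30: 09:00–10:30, 11:30–13:00, 13:30–14:00, 14:30–15:00, 15:30–16:30.
Beatriz ∩ Maya: 11:30–12:00, 12:30–13:00, 14:30–15:00, 16:00–16:30, 17:00–18:30.
Beatriz ∩ Maya ∩ Oren: 11:30–12:00, 12:30–13:00, 14:30–15:00, 16:00–16:30.
Beatriz ∩ Maya ∩ Oren ∩ Chen: 16:00–16:30.
Single common window of 30 minutes.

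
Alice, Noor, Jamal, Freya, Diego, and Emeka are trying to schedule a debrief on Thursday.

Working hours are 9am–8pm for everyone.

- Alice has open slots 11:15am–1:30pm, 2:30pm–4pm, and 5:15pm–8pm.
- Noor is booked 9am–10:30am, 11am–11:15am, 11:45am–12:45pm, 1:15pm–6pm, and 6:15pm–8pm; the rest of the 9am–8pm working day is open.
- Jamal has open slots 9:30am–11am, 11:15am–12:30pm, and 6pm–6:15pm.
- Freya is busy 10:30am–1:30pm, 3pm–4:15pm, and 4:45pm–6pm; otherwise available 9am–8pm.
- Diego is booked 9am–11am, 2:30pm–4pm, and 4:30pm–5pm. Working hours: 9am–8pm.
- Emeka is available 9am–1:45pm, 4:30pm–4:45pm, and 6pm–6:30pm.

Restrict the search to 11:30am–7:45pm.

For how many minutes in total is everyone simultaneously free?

Noor free within 09:00–20:00: 10:30–11:00, 11:15–11:45, 12:45–13:15, 18:00–18:15.
Freya free within 09:00–20:00: 09:00–10:30, 13:30–15:00, 16:15–16:45, 18:00–20:00.
Diego free within 09:00–20:00: 11:00–14:30, 16:00–16:30, 17:00–20:00.
Alice ∩ Noor: 11:15–11:45, 12:45–13:15, 18:00–18:15.
Alice ∩ Noor ∩ Jamal: 11:15–11:45, 18:00–18:15.
Alice ∩ Noor ∩ Jamal ∩ Freya: 18:00–18:15.
Alice ∩ Noor ∩ Jamal ∩ Freya ∩ Diego: 18:00–18:15.
Alice ∩ Noor ∩ Jamal ∩ Freya ∩ Diego ∩ Emeka: 18:00–18:15.
Restricted to 11:30–19:45: 18:00–18:15.
Total common minutes: 15.

15 minutes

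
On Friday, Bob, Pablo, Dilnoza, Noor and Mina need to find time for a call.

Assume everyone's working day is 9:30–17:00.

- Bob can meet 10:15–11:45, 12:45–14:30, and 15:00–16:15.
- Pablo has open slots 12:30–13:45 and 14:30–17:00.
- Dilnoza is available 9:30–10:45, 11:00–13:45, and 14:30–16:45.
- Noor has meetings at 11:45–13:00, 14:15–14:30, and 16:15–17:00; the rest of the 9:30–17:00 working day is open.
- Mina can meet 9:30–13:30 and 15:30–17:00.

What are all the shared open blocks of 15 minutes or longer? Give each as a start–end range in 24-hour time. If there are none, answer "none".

13:00–13:30, 15:30–16:15

Noor free within 09:30–17:00: 09:30–11:45, 13:00–14:15, 14:30–16:15.
Bob ∩ Pablo: 12:45–13:45, 15:00–16:15.
Bob ∩ Pablo ∩ Dilnoza: 12:45–13:45, 15:00–16:15.
Bob ∩ Pablo ∩ Dilnoza ∩ Noor: 13:00–13:45, 15:00–16:15.
Bob ∩ Pablo ∩ Dilnoza ∩ Noor ∩ Mina: 13:00–13:30, 15:30–16:15.
Windows ≥ 15 min: 13:00–13:30, 15:30–16:15.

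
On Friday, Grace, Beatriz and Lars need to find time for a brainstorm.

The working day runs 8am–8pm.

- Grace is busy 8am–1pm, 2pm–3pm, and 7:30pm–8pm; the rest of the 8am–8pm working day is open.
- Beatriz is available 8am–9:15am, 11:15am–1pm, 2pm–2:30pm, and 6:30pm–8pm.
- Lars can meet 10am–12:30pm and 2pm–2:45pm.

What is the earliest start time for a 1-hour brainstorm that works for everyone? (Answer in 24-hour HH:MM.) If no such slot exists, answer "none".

none

Grace free within 08:00–20:00: 13:00–14:00, 15:00–19:30.
Grace ∩ Beatriz: 18:30–19:30.
Grace ∩ Beatriz ∩ Lars: (none).
Windows ≥ 60 min: (none).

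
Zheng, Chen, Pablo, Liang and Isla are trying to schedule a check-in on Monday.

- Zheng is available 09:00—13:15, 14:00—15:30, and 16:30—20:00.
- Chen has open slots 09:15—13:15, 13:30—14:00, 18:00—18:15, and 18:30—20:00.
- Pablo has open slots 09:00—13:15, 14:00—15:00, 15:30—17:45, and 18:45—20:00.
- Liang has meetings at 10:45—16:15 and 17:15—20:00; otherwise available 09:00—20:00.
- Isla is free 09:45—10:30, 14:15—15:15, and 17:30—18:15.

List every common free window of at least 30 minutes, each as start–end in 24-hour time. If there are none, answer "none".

Liang free within 09:00–20:00: 09:00–10:45, 16:15–17:15.
Zheng ∩ Chen: 09:15–13:15, 18:00–18:15, 18:30–20:00.
Zheng ∩ Chen ∩ Pablo: 09:15–13:15, 18:45–20:00.
Zheng ∩ Chen ∩ Pablo ∩ Liang: 09:15–10:45.
Zheng ∩ Chen ∩ Pablo ∩ Liang ∩ Isla: 09:45–10:30.
Windows ≥ 30 min: 09:45–10:30.

09:45–10:30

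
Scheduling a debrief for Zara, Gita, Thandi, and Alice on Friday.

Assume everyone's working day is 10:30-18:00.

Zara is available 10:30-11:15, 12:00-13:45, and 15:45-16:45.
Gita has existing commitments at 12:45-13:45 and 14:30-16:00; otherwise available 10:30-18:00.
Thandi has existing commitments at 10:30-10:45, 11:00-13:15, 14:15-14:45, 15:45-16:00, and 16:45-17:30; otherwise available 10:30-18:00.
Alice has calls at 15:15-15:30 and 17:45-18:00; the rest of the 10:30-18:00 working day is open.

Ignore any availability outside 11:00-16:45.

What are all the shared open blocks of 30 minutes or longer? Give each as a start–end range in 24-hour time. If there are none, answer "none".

16:00–16:45

Gita free within 10:30–18:00: 10:30–12:45, 13:45–14:30, 16:00–18:00.
Thandi free within 10:30–18:00: 10:45–11:00, 13:15–14:15, 14:45–15:45, 16:00–16:45, 17:30–18:00.
Alice free within 10:30–18:00: 10:30–15:15, 15:30–17:45.
Zara ∩ Gita: 10:30–11:15, 12:00–12:45, 16:00–16:45.
Zara ∩ Gita ∩ Thandi: 10:45–11:00, 16:00–16:45.
Zara ∩ Gita ∩ Thandi ∩ Alice: 10:45–11:00, 16:00–16:45.
Restricted to 11:00–16:45: 16:00–16:45.
Windows ≥ 30 min: 16:00–16:45.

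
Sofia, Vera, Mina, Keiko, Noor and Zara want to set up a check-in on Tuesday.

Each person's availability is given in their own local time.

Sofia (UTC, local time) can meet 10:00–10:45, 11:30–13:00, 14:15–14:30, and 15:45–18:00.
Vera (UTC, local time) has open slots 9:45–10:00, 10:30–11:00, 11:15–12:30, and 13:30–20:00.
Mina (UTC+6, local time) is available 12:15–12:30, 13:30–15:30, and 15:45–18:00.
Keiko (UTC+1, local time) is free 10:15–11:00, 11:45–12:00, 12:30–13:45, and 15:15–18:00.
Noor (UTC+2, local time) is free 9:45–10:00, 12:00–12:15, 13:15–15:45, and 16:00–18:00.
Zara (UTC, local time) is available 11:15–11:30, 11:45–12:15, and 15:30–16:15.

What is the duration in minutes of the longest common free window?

Sofia → UTC: 10:00–10:45, 11:30–13:00, 14:15–14:30, 15:45–18:00.
Vera → UTC: 09:45–10:00, 10:30–11:00, 11:15–12:30, 13:30–20:00.
Mina → UTC: 06:15–06:30, 07:30–09:30, 09:45–12:00.
Keiko → UTC: 09:15–10:00, 10:45–11:00, 11:30–12:45, 14:15–17:00.
Noor → UTC: 07:45–08:00, 10:00–10:15, 11:15–13:45, 14:00–16:00.
Zara → UTC: 11:15–11:30, 11:45–12:15, 15:30–16:15.
Sofia ∩ Vera: 10:30–10:45, 11:30–12:30, 14:15–14:30, 15:45–18:00.
Sofia ∩ Vera ∩ Mina: 10:30–10:45, 11:30–12:00.
Sofia ∩ Vera ∩ Mina ∩ Keiko: 11:30–12:00.
Sofia ∩ Vera ∩ Mina ∩ Keiko ∩ Noor: 11:30–12:00.
Sofia ∩ Vera ∩ Mina ∩ Keiko ∩ Noor ∩ Zara: 11:45–12:00.
Single common window of 15 minutes.

15 minutes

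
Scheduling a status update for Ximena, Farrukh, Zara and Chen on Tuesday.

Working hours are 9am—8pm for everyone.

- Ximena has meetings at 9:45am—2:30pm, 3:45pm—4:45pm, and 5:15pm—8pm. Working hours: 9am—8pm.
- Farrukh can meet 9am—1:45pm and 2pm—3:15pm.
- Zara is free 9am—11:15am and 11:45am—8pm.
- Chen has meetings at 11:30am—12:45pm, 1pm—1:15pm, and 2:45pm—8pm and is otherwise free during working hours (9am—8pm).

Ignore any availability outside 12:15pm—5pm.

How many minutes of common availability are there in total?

15 minutes

Ximena free within 09:00–20:00: 09:00–09:45, 14:30–15:45, 16:45–17:15.
Chen free within 09:00–20:00: 09:00–11:30, 12:45–13:00, 13:15–14:45.
Ximena ∩ Farrukh: 09:00–09:45, 14:30–15:15.
Ximena ∩ Farrukh ∩ Zara: 09:00–09:45, 14:30–15:15.
Ximena ∩ Farrukh ∩ Zara ∩ Chen: 09:00–09:45, 14:30–14:45.
Restricted to 12:15–17:00: 14:30–14:45.
Total common minutes: 15.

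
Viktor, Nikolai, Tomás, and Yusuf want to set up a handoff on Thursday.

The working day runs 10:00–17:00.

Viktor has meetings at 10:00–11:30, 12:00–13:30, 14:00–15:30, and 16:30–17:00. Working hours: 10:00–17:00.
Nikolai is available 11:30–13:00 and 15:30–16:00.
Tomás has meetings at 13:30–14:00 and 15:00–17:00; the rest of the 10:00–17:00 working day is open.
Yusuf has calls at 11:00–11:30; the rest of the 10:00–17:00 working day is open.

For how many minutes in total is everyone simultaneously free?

30 minutes

Viktor free within 10:00–17:00: 11:30–12:00, 13:30–14:00, 15:30–16:30.
Tomás free within 10:00–17:00: 10:00–13:30, 14:00–15:00.
Yusuf free within 10:00–17:00: 10:00–11:00, 11:30–17:00.
Viktor ∩ Nikolai: 11:30–12:00, 15:30–16:00.
Viktor ∩ Nikolai ∩ Tomás: 11:30–12:00.
Viktor ∩ Nikolai ∩ Tomás ∩ Yusuf: 11:30–12:00.
Total common minutes: 30.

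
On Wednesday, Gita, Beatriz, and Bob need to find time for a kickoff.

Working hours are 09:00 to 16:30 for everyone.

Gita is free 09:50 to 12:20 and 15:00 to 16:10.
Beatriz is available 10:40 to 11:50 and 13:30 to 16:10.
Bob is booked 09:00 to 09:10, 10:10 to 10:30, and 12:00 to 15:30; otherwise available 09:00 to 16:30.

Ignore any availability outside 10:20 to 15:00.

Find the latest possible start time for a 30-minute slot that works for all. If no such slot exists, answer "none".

11:20

Bob free within 09:00–16:30: 09:10–10:10, 10:30–12:00, 15:30–16:30.
Gita ∩ Beatriz: 10:40–11:50, 15:00–16:10.
Gita ∩ Beatriz ∩ Bob: 10:40–11:50, 15:30–16:10.
Restricted to 10:20–15:00: 10:40–11:50.
Windows ≥ 30 min: 10:40–11:50.
Latest start in the last window 10:40–11:50 is 11:50 − 30 min = 11:20.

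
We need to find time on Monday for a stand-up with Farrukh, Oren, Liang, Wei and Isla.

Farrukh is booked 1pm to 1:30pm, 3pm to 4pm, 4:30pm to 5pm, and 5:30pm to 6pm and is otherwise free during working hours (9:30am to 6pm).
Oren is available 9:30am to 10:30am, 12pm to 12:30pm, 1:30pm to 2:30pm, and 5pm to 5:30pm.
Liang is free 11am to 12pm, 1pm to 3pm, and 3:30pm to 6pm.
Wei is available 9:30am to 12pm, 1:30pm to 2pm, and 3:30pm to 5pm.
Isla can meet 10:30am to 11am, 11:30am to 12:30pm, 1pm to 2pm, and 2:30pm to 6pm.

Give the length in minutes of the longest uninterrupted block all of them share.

30 minutes

Farrukh free within 09:30–18:00: 09:30–13:00, 13:30–15:00, 16:00–16:30, 17:00–17:30.
Farrukh ∩ Oren: 09:30–10:30, 12:00–12:30, 13:30–14:30, 17:00–17:30.
Farrukh ∩ Oren ∩ Liang: 13:30–14:30, 17:00–17:30.
Farrukh ∩ Oren ∩ Liang ∩ Wei: 13:30–14:00.
Farrukh ∩ Oren ∩ Liang ∩ Wei ∩ Isla: 13:30–14:00.
Single common window of 30 minutes.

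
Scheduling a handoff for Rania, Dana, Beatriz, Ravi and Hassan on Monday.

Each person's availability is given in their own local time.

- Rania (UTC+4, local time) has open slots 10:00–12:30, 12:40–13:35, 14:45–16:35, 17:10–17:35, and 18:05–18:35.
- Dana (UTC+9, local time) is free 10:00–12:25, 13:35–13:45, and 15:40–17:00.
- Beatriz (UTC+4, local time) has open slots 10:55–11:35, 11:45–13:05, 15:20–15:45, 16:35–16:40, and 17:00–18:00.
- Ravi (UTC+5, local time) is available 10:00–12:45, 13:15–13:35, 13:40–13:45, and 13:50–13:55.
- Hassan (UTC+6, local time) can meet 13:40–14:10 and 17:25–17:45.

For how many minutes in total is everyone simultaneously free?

0 minutes

Rania → UTC: 06:00–08:30, 08:40–09:35, 10:45–12:35, 13:10–13:35, 14:05–14:35.
Dana → UTC: 01:00–03:25, 04:35–04:45, 06:40–08:00.
Beatriz → UTC: 06:55–07:35, 07:45–09:05, 11:20–11:45, 12:35–12:40, 13:00–14:00.
Ravi → UTC: 05:00–07:45, 08:15–08:35, 08:40–08:45, 08:50–08:55.
Hassan → UTC: 07:40–08:10, 11:25–11:45.
Rania ∩ Dana: 06:40–08:00.
Rania ∩ Dana ∩ Beatriz: 06:55–07:35, 07:45–08:00.
Rania ∩ Dana ∩ Beatriz ∩ Ravi: 06:55–07:35.
Rania ∩ Dana ∩ Beatriz ∩ Ravi ∩ Hassan: (none).
Total common minutes: 0.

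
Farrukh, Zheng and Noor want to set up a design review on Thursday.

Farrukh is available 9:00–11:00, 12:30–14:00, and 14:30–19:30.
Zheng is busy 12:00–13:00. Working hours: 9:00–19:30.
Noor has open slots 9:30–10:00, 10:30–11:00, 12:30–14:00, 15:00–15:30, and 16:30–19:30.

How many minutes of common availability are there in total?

330 minutes

Zheng free within 09:00–19:30: 09:00–12:00, 13:00–19:30.
Farrukh ∩ Zheng: 09:00–11:00, 13:00–14:00, 14:30–19:30.
Farrukh ∩ Zheng ∩ Noor: 09:30–10:00, 10:30–11:00, 13:00–14:00, 15:00–15:30, 16:30–19:30.
Total common minutes: 30 + 30 + 60 + 30 + 180 = 330.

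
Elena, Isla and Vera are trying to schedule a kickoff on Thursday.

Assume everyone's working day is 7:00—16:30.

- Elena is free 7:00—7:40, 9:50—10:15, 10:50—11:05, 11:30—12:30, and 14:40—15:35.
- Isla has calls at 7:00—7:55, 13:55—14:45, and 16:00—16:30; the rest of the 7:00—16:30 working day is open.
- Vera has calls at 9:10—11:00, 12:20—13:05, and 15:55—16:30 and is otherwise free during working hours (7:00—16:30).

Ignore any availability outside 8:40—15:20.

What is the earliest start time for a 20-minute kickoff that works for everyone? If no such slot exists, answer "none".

11:30

Isla free within 07:00–16:30: 07:55–13:55, 14:45–16:00.
Vera free within 07:00–16:30: 07:00–09:10, 11:00–12:20, 13:05–15:55.
Elena ∩ Isla: 09:50–10:15, 10:50–11:05, 11:30–12:30, 14:45–15:35.
Elena ∩ Isla ∩ Vera: 11:00–11:05, 11:30–12:20, 14:45–15:35.
Restricted to 08:40–15:20: 11:00–11:05, 11:30–12:20, 14:45–15:20.
Windows ≥ 20 min: 11:30–12:20, 14:45–15:20.
Earliest such window starts at 11:30.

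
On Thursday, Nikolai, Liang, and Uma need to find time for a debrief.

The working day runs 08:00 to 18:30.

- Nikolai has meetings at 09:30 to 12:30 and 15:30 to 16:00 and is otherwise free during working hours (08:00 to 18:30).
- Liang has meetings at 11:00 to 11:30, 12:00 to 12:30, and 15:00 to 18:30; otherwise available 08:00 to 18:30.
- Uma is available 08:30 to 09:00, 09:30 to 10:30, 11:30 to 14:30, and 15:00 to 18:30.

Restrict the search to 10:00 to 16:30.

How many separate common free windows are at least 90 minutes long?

Nikolai free within 08:00–18:30: 08:00–09:30, 12:30–15:30, 16:00–18:30.
Liang free within 08:00–18:30: 08:00–11:00, 11:30–12:00, 12:30–15:00.
Nikolai ∩ Liang: 08:00–09:30, 12:30–15:00.
Nikolai ∩ Liang ∩ Uma: 08:30–09:00, 12:30–14:30.
Restricted to 10:00–16:30: 12:30–14:30.
Windows ≥ 90 min: 12:30–14:30.
That's 1 window.

1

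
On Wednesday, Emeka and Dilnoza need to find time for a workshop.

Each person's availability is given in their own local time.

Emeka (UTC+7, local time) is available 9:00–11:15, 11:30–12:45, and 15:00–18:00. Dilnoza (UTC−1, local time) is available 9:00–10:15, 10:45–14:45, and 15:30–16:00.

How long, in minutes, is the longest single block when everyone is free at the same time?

60 minutes

Emeka → UTC: 02:00–04:15, 04:30–05:45, 08:00–11:00.
Dilnoza → UTC: 10:00–11:15, 11:45–15:45, 16:30–17:00.
Emeka ∩ Dilnoza: 10:00–11:00.
Single common window of 60 minutes.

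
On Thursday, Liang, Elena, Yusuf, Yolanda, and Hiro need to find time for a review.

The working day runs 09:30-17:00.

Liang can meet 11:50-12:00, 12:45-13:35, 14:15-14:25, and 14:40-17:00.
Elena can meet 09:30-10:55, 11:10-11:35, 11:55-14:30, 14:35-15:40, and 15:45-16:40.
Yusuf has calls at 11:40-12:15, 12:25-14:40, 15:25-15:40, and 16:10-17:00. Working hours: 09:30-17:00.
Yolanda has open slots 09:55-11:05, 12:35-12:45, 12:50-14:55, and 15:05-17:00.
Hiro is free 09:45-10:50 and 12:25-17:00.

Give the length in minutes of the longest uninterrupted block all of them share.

25 minutes

Yusuf free within 09:30–17:00: 09:30–11:40, 12:15–12:25, 14:40–15:25, 15:40–16:10.
Liang ∩ Elena: 11:55–12:00, 12:45–13:35, 14:15–14:25, 14:40–15:40, 15:45–16:40.
Liang ∩ Elena ∩ Yusuf: 14:40–15:25, 15:45–16:10.
Liang ∩ Elena ∩ Yusuf ∩ Yolanda: 14:40–14:55, 15:05–15:25, 15:45–16:10.
Liang ∩ Elena ∩ Yusuf ∩ Yolanda ∩ Hiro: 14:40–14:55, 15:05–15:25, 15:45–16:10.
Common window lengths: 15, 20, 25 min; longest is 25.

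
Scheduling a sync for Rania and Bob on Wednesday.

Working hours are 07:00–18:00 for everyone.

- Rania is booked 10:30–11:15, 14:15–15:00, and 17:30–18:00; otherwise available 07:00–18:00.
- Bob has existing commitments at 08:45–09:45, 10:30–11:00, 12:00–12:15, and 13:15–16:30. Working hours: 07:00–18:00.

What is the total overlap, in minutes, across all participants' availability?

Rania free within 07:00–18:00: 07:00–10:30, 11:15–14:15, 15:00–17:30.
Bob free within 07:00–18:00: 07:00–08:45, 09:45–10:30, 11:00–12:00, 12:15–13:15, 16:30–18:00.
Rania ∩ Bob: 07:00–08:45, 09:45–10:30, 11:15–12:00, 12:15–13:15, 16:30–17:30.
Total common minutes: 105 + 45 + 45 + 60 + 60 = 315.

315 minutes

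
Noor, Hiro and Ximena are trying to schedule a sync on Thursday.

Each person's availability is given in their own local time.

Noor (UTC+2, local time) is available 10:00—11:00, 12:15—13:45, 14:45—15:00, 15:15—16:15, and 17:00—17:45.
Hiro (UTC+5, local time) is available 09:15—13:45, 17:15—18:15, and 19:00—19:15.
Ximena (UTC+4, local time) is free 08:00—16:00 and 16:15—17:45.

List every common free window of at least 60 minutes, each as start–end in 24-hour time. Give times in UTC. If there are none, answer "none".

none

Noor → UTC: 08:00–09:00, 10:15–11:45, 12:45–13:00, 13:15–14:15, 15:00–15:45.
Hiro → UTC: 04:15–08:45, 12:15–13:15, 14:00–14:15.
Ximena → UTC: 04:00–12:00, 12:15–13:45.
Noor ∩ Hiro: 08:00–08:45, 12:45–13:00, 14:00–14:15.
Noor ∩ Hiro ∩ Ximena: 08:00–08:45, 12:45–13:00.
Windows ≥ 60 min: (none).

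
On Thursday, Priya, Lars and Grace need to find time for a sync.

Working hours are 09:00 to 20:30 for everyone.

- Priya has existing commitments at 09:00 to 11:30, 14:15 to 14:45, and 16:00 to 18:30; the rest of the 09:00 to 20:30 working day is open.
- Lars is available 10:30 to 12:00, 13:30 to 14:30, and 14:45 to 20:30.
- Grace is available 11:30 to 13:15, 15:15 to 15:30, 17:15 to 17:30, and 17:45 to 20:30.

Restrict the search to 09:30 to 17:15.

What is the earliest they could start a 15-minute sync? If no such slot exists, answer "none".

11:30

Priya free within 09:00–20:30: 11:30–14:15, 14:45–16:00, 18:30–20:30.
Priya ∩ Lars: 11:30–12:00, 13:30–14:15, 14:45–16:00, 18:30–20:30.
Priya ∩ Lars ∩ Grace: 11:30–12:00, 15:15–15:30, 18:30–20:30.
Restricted to 09:30–17:15: 11:30–12:00, 15:15–15:30.
Windows ≥ 15 min: 11:30–12:00, 15:15–15:30.
Earliest such window starts at 11:30.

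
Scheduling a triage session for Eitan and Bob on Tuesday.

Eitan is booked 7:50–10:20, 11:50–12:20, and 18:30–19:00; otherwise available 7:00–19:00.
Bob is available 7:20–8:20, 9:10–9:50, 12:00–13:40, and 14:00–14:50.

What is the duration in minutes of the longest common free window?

80 minutes

Eitan free within 07:00–19:00: 07:00–07:50, 10:20–11:50, 12:20–18:30.
Eitan ∩ Bob: 07:20–07:50, 12:20–13:40, 14:00–14:50.
Common window lengths: 30, 80, 50 min; longest is 80.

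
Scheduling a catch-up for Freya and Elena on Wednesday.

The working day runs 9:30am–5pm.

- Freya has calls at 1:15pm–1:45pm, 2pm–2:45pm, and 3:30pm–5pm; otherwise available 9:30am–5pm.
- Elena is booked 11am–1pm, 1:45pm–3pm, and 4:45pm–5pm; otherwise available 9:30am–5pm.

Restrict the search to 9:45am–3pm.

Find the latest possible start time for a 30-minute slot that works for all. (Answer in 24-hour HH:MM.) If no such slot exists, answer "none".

10:30

Freya free within 09:30–17:00: 09:30–13:15, 13:45–14:00, 14:45–15:30.
Elena free within 09:30–17:00: 09:30–11:00, 13:00–13:45, 15:00–16:45.
Freya ∩ Elena: 09:30–11:00, 13:00–13:15, 15:00–15:30.
Restricted to 09:45–15:00: 09:45–11:00, 13:00–13:15.
Windows ≥ 30 min: 09:45–11:00.
Latest start in the last window 09:45–11:00 is 11:00 − 30 min = 10:30.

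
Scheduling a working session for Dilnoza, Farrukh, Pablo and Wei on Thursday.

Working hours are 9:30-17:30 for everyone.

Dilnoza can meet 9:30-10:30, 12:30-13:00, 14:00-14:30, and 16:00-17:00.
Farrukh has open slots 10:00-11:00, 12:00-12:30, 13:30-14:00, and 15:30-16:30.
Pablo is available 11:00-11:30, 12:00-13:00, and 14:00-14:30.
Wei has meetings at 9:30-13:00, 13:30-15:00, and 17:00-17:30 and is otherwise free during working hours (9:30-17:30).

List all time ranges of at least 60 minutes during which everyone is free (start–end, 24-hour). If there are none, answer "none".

none

Wei free within 09:30–17:30: 13:00–13:30, 15:00–17:00.
Dilnoza ∩ Farrukh: 10:00–10:30, 16:00–16:30.
Dilnoza ∩ Farrukh ∩ Pablo: (none).
Dilnoza ∩ Farrukh ∩ Pablo ∩ Wei: (none).
Windows ≥ 60 min: (none).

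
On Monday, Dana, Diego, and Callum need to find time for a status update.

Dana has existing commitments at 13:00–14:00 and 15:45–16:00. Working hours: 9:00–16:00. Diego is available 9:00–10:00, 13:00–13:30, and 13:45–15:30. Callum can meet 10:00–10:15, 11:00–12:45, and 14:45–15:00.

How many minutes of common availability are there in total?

15 minutes

Dana free within 09:00–16:00: 09:00–13:00, 14:00–15:45.
Dana ∩ Diego: 09:00–10:00, 14:00–15:30.
Dana ∩ Diego ∩ Callum: 14:45–15:00.
Total common minutes: 15.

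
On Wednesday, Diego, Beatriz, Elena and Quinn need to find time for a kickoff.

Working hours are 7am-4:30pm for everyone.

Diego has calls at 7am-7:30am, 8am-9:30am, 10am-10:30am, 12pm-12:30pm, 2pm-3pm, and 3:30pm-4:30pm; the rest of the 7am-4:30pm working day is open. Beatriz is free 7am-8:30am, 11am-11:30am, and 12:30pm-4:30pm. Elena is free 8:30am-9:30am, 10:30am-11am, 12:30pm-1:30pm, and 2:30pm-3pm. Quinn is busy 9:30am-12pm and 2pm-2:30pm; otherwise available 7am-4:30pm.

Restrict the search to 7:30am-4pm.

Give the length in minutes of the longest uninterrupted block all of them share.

Diego free within 07:00–16:30: 07:30–08:00, 09:30–10:00, 10:30–12:00, 12:30–14:00, 15:00–15:30.
Quinn free within 07:00–16:30: 07:00–09:30, 12:00–14:00, 14:30–16:30.
Diego ∩ Beatriz: 07:30–08:00, 11:00–11:30, 12:30–14:00, 15:00–15:30.
Diego ∩ Beatriz ∩ Elena: 12:30–13:30.
Diego ∩ Beatriz ∩ Elena ∩ Quinn: 12:30–13:30.
Restricted to 07:30–16:00: 12:30–13:30.
Single common window of 60 minutes.

60 minutes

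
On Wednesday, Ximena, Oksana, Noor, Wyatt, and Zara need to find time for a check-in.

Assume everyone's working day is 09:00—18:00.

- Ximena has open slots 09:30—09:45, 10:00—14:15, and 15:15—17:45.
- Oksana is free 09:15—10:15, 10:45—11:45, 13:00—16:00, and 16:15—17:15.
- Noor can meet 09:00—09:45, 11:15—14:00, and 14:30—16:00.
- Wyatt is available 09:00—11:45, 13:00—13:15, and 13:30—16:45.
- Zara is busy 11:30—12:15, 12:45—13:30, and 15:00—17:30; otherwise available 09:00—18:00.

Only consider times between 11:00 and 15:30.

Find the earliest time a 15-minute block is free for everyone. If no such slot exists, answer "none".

Zara free within 09:00–18:00: 09:00–11:30, 12:15–12:45, 13:30–15:00, 17:30–18:00.
Ximena ∩ Oksana: 09:30–09:45, 10:00–10:15, 10:45–11:45, 13:00–14:15, 15:15–16:00, 16:15–17:15.
Ximena ∩ Oksana ∩ Noor: 09:30–09:45, 11:15–11:45, 13:00–14:00, 15:15–16:00.
Ximena ∩ Oksana ∩ Noor ∩ Wyatt: 09:30–09:45, 11:15–11:45, 13:00–13:15, 13:30–14:00, 15:15–16:00.
Ximena ∩ Oksana ∩ Noor ∩ Wyatt ∩ Zara: 09:30–09:45, 11:15–11:30, 13:30–14:00.
Restricted to 11:00–15:30: 11:15–11:30, 13:30–14:00.
Windows ≥ 15 min: 11:15–11:30, 13:30–14:00.
Earliest such window starts at 11:15.

11:15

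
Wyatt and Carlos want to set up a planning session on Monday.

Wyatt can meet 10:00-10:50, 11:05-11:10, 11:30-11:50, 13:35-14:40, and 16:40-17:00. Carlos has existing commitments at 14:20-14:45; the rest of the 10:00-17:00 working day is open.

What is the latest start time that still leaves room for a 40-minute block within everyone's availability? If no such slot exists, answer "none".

13:40

Carlos free within 10:00–17:00: 10:00–14:20, 14:45–17:00.
Wyatt ∩ Carlos: 10:00–10:50, 11:05–11:10, 11:30–11:50, 13:35–14:20, 16:40–17:00.
Windows ≥ 40 min: 10:00–10:50, 13:35–14:20.
Latest start in the last window 13:35–14:20 is 14:20 − 40 min = 13:40.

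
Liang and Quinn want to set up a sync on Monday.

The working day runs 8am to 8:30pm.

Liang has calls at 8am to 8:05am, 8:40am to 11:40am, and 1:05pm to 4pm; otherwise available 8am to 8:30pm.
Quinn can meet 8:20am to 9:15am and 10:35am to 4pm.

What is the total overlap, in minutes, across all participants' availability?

Liang free within 08:00–20:30: 08:05–08:40, 11:40–13:05, 16:00–20:30.
Liang ∩ Quinn: 08:20–08:40, 11:40–13:05.
Total common minutes: 20 + 85 = 105.

105 minutes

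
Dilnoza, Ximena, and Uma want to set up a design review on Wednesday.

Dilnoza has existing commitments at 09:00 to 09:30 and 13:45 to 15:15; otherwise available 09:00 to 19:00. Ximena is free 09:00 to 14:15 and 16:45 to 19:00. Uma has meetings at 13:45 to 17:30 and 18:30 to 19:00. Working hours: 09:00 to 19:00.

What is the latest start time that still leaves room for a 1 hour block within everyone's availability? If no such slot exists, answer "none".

Dilnoza free within 09:00–19:00: 09:30–13:45, 15:15–19:00.
Uma free within 09:00–19:00: 09:00–13:45, 17:30–18:30.
Dilnoza ∩ Ximena: 09:30–13:45, 16:45–19:00.
Dilnoza ∩ Ximena ∩ Uma: 09:30–13:45, 17:30–18:30.
Windows ≥ 60 min: 09:30–13:45, 17:30–18:30.
Latest start in the last window 17:30–18:30 is 18:30 − 60 min = 17:30.

17:30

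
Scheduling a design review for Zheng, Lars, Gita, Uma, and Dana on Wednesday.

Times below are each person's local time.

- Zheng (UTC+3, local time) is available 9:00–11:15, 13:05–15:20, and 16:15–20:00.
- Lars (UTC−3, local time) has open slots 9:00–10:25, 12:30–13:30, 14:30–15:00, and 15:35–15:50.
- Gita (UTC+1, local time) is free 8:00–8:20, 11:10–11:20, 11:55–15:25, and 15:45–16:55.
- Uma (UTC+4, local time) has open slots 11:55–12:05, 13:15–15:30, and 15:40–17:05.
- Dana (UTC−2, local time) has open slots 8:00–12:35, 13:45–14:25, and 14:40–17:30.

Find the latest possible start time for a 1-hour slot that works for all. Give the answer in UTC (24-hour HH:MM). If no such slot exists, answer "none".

none

Zheng → UTC: 06:00–08:15, 10:05–12:20, 13:15–17:00.
Lars → UTC: 12:00–13:25, 15:30–16:30, 17:30–18:00, 18:35–18:50.
Gita → UTC: 07:00–07:20, 10:10–10:20, 10:55–14:25, 14:45–15:55.
Uma → UTC: 07:55–08:05, 09:15–11:30, 11:40–13:05.
Dana → UTC: 10:00–14:35, 15:45–16:25, 16:40–19:30.
Zheng ∩ Lars: 12:00–12:20, 13:15–13:25, 15:30–16:30.
Zheng ∩ Lars ∩ Gita: 12:00–12:20, 13:15–13:25, 15:30–15:55.
Zheng ∩ Lars ∩ Gita ∩ Uma: 12:00–12:20.
Zheng ∩ Lars ∩ Gita ∩ Uma ∩ Dana: 12:00–12:20.
Windows ≥ 60 min: (none).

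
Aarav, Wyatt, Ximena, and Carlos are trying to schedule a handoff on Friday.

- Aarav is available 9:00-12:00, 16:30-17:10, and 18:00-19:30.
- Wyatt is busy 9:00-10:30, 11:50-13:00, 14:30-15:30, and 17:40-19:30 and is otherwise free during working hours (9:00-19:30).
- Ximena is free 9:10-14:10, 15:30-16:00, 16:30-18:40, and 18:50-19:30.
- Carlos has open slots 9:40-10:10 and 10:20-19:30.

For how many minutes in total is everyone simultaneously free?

120 minutes

Wyatt free within 09:00–19:30: 10:30–11:50, 13:00–14:30, 15:30–17:40.
Aarav ∩ Wyatt: 10:30–11:50, 16:30–17:10.
Aarav ∩ Wyatt ∩ Ximena: 10:30–11:50, 16:30–17:10.
Aarav ∩ Wyatt ∩ Ximena ∩ Carlos: 10:30–11:50, 16:30–17:10.
Total common minutes: 80 + 40 = 120.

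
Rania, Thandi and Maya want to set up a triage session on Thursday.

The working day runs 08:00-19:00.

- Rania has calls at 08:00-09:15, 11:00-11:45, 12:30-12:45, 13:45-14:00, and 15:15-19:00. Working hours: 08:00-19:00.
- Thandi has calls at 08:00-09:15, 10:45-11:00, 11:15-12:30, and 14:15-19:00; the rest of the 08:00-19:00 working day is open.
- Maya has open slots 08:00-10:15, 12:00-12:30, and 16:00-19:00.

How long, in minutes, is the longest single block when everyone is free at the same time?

60 minutes

Rania free within 08:00–19:00: 09:15–11:00, 11:45–12:30, 12:45–13:45, 14:00–15:15.
Thandi free within 08:00–19:00: 09:15–10:45, 11:00–11:15, 12:30–14:15.
Rania ∩ Thandi: 09:15–10:45, 12:45–13:45, 14:00–14:15.
Rania ∩ Thandi ∩ Maya: 09:15–10:15.
Single common window of 60 minutes.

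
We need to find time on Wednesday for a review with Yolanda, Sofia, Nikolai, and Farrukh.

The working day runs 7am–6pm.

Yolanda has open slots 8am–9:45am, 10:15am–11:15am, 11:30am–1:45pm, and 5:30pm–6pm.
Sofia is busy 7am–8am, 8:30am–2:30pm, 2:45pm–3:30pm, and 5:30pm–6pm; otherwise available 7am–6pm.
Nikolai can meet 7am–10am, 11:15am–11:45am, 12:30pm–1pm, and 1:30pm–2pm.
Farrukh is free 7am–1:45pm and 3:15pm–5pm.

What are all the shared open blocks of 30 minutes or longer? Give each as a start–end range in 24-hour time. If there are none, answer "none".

08:00–08:30

Sofia free within 07:00–18:00: 08:00–08:30, 14:30–14:45, 15:30–17:30.
Yolanda ∩ Sofia: 08:00–08:30.
Yolanda ∩ Sofia ∩ Nikolai: 08:00–08:30.
Yolanda ∩ Sofia ∩ Nikolai ∩ Farrukh: 08:00–08:30.
Windows ≥ 30 min: 08:00–08:30.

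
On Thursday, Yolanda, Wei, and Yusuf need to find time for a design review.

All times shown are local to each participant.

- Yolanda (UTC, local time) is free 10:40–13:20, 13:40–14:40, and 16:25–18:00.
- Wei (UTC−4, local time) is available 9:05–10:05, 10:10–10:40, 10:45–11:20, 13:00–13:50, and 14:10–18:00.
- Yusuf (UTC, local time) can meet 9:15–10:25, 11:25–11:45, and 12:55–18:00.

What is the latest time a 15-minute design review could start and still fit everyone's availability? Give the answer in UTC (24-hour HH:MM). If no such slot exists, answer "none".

17:35

Yolanda → UTC: 10:40–13:20, 13:40–14:40, 16:25–18:00.
Wei → UTC: 13:05–14:05, 14:10–14:40, 14:45–15:20, 17:00–17:50, 18:10–22:00.
Yusuf → UTC: 09:15–10:25, 11:25–11:45, 12:55–18:00.
Yolanda ∩ Wei: 13:05–13:20, 13:40–14:05, 14:10–14:40, 17:00–17:50.
Yolanda ∩ Wei ∩ Yusuf: 13:05–13:20, 13:40–14:05, 14:10–14:40, 17:00–17:50.
Windows ≥ 15 min: 13:05–13:20, 13:40–14:05, 14:10–14:40, 17:00–17:50.
Latest start in the last window 17:00–17:50 is 17:50 − 15 min = 17:35.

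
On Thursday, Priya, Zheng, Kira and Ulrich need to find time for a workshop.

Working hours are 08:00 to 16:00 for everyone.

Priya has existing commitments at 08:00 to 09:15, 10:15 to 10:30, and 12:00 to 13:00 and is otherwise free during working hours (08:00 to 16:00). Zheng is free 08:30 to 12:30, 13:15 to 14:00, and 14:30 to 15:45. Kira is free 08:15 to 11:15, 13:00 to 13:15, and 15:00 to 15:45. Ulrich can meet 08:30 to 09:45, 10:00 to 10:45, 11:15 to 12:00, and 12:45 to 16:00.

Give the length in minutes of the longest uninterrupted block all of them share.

Priya free within 08:00–16:00: 09:15–10:15, 10:30–12:00, 13:00–16:00.
Priya ∩ Zheng: 09:15–10:15, 10:30–12:00, 13:15–14:00, 14:30–15:45.
Priya ∩ Zheng ∩ Kira: 09:15–10:15, 10:30–11:15, 15:00–15:45.
Priya ∩ Zheng ∩ Kira ∩ Ulrich: 09:15–09:45, 10:00–10:15, 10:30–10:45, 15:00–15:45.
Common window lengths: 30, 15, 15, 45 min; longest is 45.

45 minutes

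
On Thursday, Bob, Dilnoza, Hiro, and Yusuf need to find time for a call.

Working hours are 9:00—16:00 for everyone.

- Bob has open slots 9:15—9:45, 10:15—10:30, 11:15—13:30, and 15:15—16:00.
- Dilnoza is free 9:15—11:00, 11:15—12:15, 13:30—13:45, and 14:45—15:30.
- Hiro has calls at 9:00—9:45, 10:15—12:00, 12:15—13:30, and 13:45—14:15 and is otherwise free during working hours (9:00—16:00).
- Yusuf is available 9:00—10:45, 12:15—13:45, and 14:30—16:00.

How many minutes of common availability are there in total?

15 minutes

Hiro free within 09:00–16:00: 09:45–10:15, 12:00–12:15, 13:30–13:45, 14:15–16:00.
Bob ∩ Dilnoza: 09:15–09:45, 10:15–10:30, 11:15–12:15, 15:15–15:30.
Bob ∩ Dilnoza ∩ Hiro: 12:00–12:15, 15:15–15:30.
Bob ∩ Dilnoza ∩ Hiro ∩ Yusuf: 15:15–15:30.
Total common minutes: 15.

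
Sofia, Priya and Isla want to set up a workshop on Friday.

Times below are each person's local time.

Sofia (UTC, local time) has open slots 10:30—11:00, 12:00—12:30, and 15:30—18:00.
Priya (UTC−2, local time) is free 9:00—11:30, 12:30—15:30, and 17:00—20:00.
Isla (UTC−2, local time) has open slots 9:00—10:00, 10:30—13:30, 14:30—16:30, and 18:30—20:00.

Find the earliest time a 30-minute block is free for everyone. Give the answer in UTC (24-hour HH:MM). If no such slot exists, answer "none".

Sofia → UTC: 10:30–11:00, 12:00–12:30, 15:30–18:00.
Priya → UTC: 11:00–13:30, 14:30–17:30, 19:00–22:00.
Isla → UTC: 11:00–12:00, 12:30–15:30, 16:30–18:30, 20:30–22:00.
Sofia ∩ Priya: 12:00–12:30, 15:30–17:30.
Sofia ∩ Priya ∩ Isla: 16:30–17:30.
Windows ≥ 30 min: 16:30–17:30.
Earliest such window starts at 16:30.

16:30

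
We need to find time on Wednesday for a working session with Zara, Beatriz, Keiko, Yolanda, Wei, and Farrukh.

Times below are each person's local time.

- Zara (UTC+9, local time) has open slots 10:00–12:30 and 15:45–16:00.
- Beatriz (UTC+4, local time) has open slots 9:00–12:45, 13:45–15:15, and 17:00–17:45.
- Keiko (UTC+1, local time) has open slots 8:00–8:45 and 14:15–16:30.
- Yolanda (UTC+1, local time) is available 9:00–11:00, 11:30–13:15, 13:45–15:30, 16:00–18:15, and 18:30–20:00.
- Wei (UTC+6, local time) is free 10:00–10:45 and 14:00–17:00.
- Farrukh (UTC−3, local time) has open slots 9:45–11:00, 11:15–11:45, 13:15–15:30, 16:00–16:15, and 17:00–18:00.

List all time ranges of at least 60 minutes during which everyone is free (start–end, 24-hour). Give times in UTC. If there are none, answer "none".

Zara → UTC: 01:00–03:30, 06:45–07:00.
Beatriz → UTC: 05:00–08:45, 09:45–11:15, 13:00–13:45.
Keiko → UTC: 07:00–07:45, 13:15–15:30.
Yolanda → UTC: 08:00–10:00, 10:30–12:15, 12:45–14:30, 15:00–17:15, 17:30–19:00.
Wei → UTC: 04:00–04:45, 08:00–11:00.
Farrukh → UTC: 12:45–14:00, 14:15–14:45, 16:15–18:30, 19:00–19:15, 20:00–21:00.
Zara ∩ Beatriz: 06:45–07:00.
Zara ∩ Beatriz ∩ Keiko: (none).
Zara ∩ Beatriz ∩ Keiko ∩ Yolanda: (none).
Zara ∩ Beatriz ∩ Keiko ∩ Yolanda ∩ Wei: (none).
Zara ∩ Beatriz ∩ Keiko ∩ Yolanda ∩ Wei ∩ Farrukh: (none).
Windows ≥ 60 min: (none).

none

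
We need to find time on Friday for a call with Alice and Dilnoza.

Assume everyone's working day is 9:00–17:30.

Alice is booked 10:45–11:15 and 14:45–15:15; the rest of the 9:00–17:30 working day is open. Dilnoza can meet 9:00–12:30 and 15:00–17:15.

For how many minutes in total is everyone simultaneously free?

Alice free within 09:00–17:30: 09:00–10:45, 11:15–14:45, 15:15–17:30.
Alice ∩ Dilnoza: 09:00–10:45, 11:15–12:30, 15:15–17:15.
Total common minutes: 105 + 75 + 120 = 300.

300 minutes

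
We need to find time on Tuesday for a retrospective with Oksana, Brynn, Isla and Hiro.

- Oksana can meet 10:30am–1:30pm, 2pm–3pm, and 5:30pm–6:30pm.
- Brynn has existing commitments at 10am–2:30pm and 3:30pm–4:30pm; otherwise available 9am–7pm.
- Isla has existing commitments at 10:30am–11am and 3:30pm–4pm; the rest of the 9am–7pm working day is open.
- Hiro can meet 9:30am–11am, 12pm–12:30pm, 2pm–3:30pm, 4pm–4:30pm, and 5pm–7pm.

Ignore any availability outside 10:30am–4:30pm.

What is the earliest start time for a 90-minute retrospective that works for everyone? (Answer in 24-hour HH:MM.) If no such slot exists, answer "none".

none

Brynn free within 09:00–19:00: 09:00–10:00, 14:30–15:30, 16:30–19:00.
Isla free within 09:00–19:00: 09:00–10:30, 11:00–15:30, 16:00–19:00.
Oksana ∩ Brynn: 14:30–15:00, 17:30–18:30.
Oksana ∩ Brynn ∩ Isla: 14:30–15:00, 17:30–18:30.
Oksana ∩ Brynn ∩ Isla ∩ Hiro: 14:30–15:00, 17:30–18:30.
Restricted to 10:30–16:30: 14:30–15:00.
Windows ≥ 90 min: (none).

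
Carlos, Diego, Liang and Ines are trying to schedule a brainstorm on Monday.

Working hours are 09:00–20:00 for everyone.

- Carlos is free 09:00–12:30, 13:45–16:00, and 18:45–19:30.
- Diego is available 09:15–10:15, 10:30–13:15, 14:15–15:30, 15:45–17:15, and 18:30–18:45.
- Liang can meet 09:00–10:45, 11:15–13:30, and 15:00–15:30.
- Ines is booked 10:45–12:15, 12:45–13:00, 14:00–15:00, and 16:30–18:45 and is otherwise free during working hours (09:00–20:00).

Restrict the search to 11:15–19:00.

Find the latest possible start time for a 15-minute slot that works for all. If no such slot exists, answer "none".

Ines free within 09:00–20:00: 09:00–10:45, 12:15–12:45, 13:00–14:00, 15:00–16:30, 18:45–20:00.
Carlos ∩ Diego: 09:15–10:15, 10:30–12:30, 14:15–15:30, 15:45–16:00.
Carlos ∩ Diego ∩ Liang: 09:15–10:15, 10:30–10:45, 11:15–12:30, 15:00–15:30.
Carlos ∩ Diego ∩ Liang ∩ Ines: 09:15–10:15, 10:30–10:45, 12:15–12:30, 15:00–15:30.
Restricted to 11:15–19:00: 12:15–12:30, 15:00–15:30.
Windows ≥ 15 min: 12:15–12:30, 15:00–15:30.
Latest start in the last window 15:00–15:30 is 15:30 − 15 min = 15:15.

15:15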